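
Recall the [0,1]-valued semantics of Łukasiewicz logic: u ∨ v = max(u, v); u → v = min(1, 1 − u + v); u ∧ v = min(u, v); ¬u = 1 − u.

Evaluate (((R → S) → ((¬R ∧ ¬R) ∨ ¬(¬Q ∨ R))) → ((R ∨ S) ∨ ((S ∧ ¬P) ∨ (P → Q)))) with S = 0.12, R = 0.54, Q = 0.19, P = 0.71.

(R → S): min(1, 1 − 0.54 + 0.12) = 0.58
¬R: Łukasiewicz ¬ gives 1 − 0.54 = 0.46
¬R: Łukasiewicz ¬ gives 1 − 0.54 = 0.46
(¬R ∧ ¬R) = min(0.46, 0.46) = 0.46
¬Q: Łukasiewicz ¬ gives 1 − 0.19 = 0.81
(¬Q ∨ R) = max(0.81, 0.54) = 0.81
¬(¬Q ∨ R): Łukasiewicz ¬ gives 1 − 0.81 = 0.19
((¬R ∧ ¬R) ∨ ¬(¬Q ∨ R)) = max(0.46, 0.19) = 0.46
((R → S) → ((¬R ∧ ¬R) ∨ ¬(¬Q ∨ R))): min(1, 1 − 0.58 + 0.46) = 0.88
(R ∨ S) = max(0.54, 0.12) = 0.54
¬P: Łukasiewicz ¬ gives 1 − 0.71 = 0.29
(S ∧ ¬P) = min(0.12, 0.29) = 0.12
(P → Q): min(1, 1 − 0.71 + 0.19) = 0.48
((S ∧ ¬P) ∨ (P → Q)) = max(0.12, 0.48) = 0.48
((R ∨ S) ∨ ((S ∧ ¬P) ∨ (P → Q))) = max(0.54, 0.48) = 0.54
(((R → S) → ((¬R ∧ ¬R) ∨ ¬(¬Q ∨ R))) → ((R ∨ S) ∨ ((S ∧ ¬P) ∨ (P → Q)))): min(1, 1 − 0.88 + 0.54) = 0.66

0.66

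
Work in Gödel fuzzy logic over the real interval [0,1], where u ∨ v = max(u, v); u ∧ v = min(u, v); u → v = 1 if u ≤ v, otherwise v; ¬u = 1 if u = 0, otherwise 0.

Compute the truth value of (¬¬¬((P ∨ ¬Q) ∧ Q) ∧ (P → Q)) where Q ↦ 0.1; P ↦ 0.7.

0.00

¬Q: Gödel ¬ of 0.1 = 0 (operand ≠ 0)
(P ∨ ¬Q) = max(0.7, 0) = 0.7
((P ∨ ¬Q) ∧ Q) = min(0.7, 0.1) = 0.1
¬((P ∨ ¬Q) ∧ Q): Gödel ¬ of 0.1 = 0 (operand ≠ 0)
¬¬((P ∨ ¬Q) ∧ Q): Gödel ¬ of 0 = 1 (operand is 0)
¬¬¬((P ∨ ¬Q) ∧ Q): Gödel ¬ of 1 = 0 (operand ≠ 0)
(P → Q): 0.7 > 0.1, so result = 0.1
(¬¬¬((P ∨ ¬Q) ∧ Q) ∧ (P → Q)) = min(0, 0.1) = 0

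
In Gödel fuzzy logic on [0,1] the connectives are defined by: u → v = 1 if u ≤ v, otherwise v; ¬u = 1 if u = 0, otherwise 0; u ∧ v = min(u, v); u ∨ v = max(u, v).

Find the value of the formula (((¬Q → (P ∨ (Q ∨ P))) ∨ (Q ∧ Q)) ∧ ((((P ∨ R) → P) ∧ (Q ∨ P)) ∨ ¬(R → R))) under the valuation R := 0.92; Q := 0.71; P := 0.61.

¬Q: Gödel ¬ of 0.71 = 0 (operand ≠ 0)
(Q ∨ P) = max(0.71, 0.61) = 0.71
(P ∨ (Q ∨ P)) = max(0.61, 0.71) = 0.71
(¬Q → (P ∨ (Q ∨ P))): 0 ≤ 0.71, so result = 1
(Q ∧ Q) = min(0.71, 0.71) = 0.71
((¬Q → (P ∨ (Q ∨ P))) ∨ (Q ∧ Q)) = max(1, 0.71) = 1
(P ∨ R) = max(0.61, 0.92) = 0.92
((P ∨ R) → P): 0.92 > 0.61, so result = 0.61
(Q ∨ P) = max(0.71, 0.61) = 0.71
(((P ∨ R) → P) ∧ (Q ∨ P)) = min(0.61, 0.71) = 0.61
(R → R): 0.92 ≤ 0.92, so result = 1
¬(R → R): Gödel ¬ of 1 = 0 (operand ≠ 0)
((((P ∨ R) → P) ∧ (Q ∨ P)) ∨ ¬(R → R)) = max(0.61, 0) = 0.61
(((¬Q → (P ∨ (Q ∨ P))) ∨ (Q ∧ Q)) ∧ ((((P ∨ R) → P) ∧ (Q ∨ P)) ∨ ¬(R → R))) = min(1, 0.61) = 0.61

0.61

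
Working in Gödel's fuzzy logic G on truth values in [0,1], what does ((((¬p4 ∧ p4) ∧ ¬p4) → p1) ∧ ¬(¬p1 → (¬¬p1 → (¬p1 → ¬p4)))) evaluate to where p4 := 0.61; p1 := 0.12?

0.00

¬p4: Gödel ¬ of 0.61 = 0 (operand ≠ 0)
(¬p4 ∧ p4) = min(0, 0.61) = 0
¬p4: Gödel ¬ of 0.61 = 0 (operand ≠ 0)
((¬p4 ∧ p4) ∧ ¬p4) = min(0, 0) = 0
(((¬p4 ∧ p4) ∧ ¬p4) → p1): 0 ≤ 0.12, so result = 1
¬p1: Gödel ¬ of 0.12 = 0 (operand ≠ 0)
¬p1: Gödel ¬ of 0.12 = 0 (operand ≠ 0)
¬¬p1: Gödel ¬ of 0 = 1 (operand is 0)
¬p1: Gödel ¬ of 0.12 = 0 (operand ≠ 0)
¬p4: Gödel ¬ of 0.61 = 0 (operand ≠ 0)
(¬p1 → ¬p4): 0 ≤ 0, so result = 1
(¬¬p1 → (¬p1 → ¬p4)): 1 ≤ 1, so result = 1
(¬p1 → (¬¬p1 → (¬p1 → ¬p4))): 0 ≤ 1, so result = 1
¬(¬p1 → (¬¬p1 → (¬p1 → ¬p4))): Gödel ¬ of 1 = 0 (operand ≠ 0)
((((¬p4 ∧ p4) ∧ ¬p4) → p1) ∧ ¬(¬p1 → (¬¬p1 → (¬p1 → ¬p4)))) = min(1, 0) = 0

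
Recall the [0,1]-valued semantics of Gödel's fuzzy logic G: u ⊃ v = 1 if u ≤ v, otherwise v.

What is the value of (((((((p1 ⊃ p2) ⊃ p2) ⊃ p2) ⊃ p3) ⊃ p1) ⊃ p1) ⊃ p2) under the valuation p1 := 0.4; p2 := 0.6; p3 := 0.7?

0.60

(p1 ⊃ p2): 0.4 ≤ 0.6, so result = 1
((p1 ⊃ p2) ⊃ p2): 1 > 0.6, so result = 0.6
(((p1 ⊃ p2) ⊃ p2) ⊃ p2): 0.6 ≤ 0.6, so result = 1
((((p1 ⊃ p2) ⊃ p2) ⊃ p2) ⊃ p3): 1 > 0.7, so result = 0.7
(((((p1 ⊃ p2) ⊃ p2) ⊃ p2) ⊃ p3) ⊃ p1): 0.7 > 0.4, so result = 0.4
((((((p1 ⊃ p2) ⊃ p2) ⊃ p2) ⊃ p3) ⊃ p1) ⊃ p1): 0.4 ≤ 0.4, so result = 1
(((((((p1 ⊃ p2) ⊃ p2) ⊃ p2) ⊃ p3) ⊃ p1) ⊃ p1) ⊃ p2): 1 > 0.6, so result = 0.6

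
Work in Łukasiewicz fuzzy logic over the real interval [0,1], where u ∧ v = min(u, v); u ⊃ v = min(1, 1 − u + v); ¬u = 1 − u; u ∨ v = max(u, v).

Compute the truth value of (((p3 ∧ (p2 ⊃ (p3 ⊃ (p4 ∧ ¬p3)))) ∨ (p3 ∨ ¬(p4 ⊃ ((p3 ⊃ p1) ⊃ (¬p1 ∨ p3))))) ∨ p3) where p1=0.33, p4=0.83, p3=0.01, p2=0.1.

0.16

¬p3: Łukasiewicz ¬ gives 1 − 0.01 = 0.99
(p4 ∧ ¬p3) = min(0.83, 0.99) = 0.83
(p3 ⊃ (p4 ∧ ¬p3)): min(1, 1 − 0.01 + 0.83) = 1
(p2 ⊃ (p3 ⊃ (p4 ∧ ¬p3))): min(1, 1 − 0.1 + 1) = 1
(p3 ∧ (p2 ⊃ (p3 ⊃ (p4 ∧ ¬p3)))) = min(0.01, 1) = 0.01
(p3 ⊃ p1): min(1, 1 − 0.01 + 0.33) = 1
¬p1: Łukasiewicz ¬ gives 1 − 0.33 = 0.67
(¬p1 ∨ p3) = max(0.67, 0.01) = 0.67
((p3 ⊃ p1) ⊃ (¬p1 ∨ p3)): min(1, 1 − 1 + 0.67) = 0.67
(p4 ⊃ ((p3 ⊃ p1) ⊃ (¬p1 ∨ p3))): min(1, 1 − 0.83 + 0.67) = 0.84
¬(p4 ⊃ ((p3 ⊃ p1) ⊃ (¬p1 ∨ p3))): Łukasiewicz ¬ gives 1 − 0.84 = 0.16
(p3 ∨ ¬(p4 ⊃ ((p3 ⊃ p1) ⊃ (¬p1 ∨ p3)))) = max(0.01, 0.16) = 0.16
((p3 ∧ (p2 ⊃ (p3 ⊃ (p4 ∧ ¬p3)))) ∨ (p3 ∨ ¬(p4 ⊃ ((p3 ⊃ p1) ⊃ (¬p1 ∨ p3))))) = max(0.01, 0.16) = 0.16
(((p3 ∧ (p2 ⊃ (p3 ⊃ (p4 ∧ ¬p3)))) ∨ (p3 ∨ ¬(p4 ⊃ ((p3 ⊃ p1) ⊃ (¬p1 ∨ p3))))) ∨ p3) = max(0.16, 0.01) = 0.16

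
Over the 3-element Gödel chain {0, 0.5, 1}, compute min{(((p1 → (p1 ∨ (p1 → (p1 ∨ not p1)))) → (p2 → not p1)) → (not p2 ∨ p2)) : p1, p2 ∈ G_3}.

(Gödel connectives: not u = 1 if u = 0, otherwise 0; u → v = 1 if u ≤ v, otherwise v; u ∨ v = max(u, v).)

0.50

The minimum is attained at p1 = 0, p2 = 0.5:
  not p1: Gödel ¬ of 0 = 1 (operand is 0)
  (p1 ∨ not p1) = max(0, 1) = 1
  (p1 → (p1 ∨ not p1)): 0 ≤ 1, so result = 1
  (p1 ∨ (p1 → (p1 ∨ not p1))) = max(0, 1) = 1
  (p1 → (p1 ∨ (p1 → (p1 ∨ not p1)))): 0 ≤ 1, so result = 1
  not p1: Gödel ¬ of 0 = 1 (operand is 0)
  (p2 → not p1): 0.5 ≤ 1, so result = 1
  ((p1 → (p1 ∨ (p1 → (p1 ∨ not p1)))) → (p2 → not p1)): 1 ≤ 1, so result = 1
  not p2: Gödel ¬ of 0.5 = 0 (operand ≠ 0)
  (not p2 ∨ p2) = max(0, 0.5) = 0.5
  (((p1 → (p1 ∨ (p1 → (p1 ∨ not p1)))) → (p2 → not p1)) → (not p2 ∨ p2)): 1 > 0.5, so result = 0.5
Checking all 9 assignments confirms none give a value below 0.50.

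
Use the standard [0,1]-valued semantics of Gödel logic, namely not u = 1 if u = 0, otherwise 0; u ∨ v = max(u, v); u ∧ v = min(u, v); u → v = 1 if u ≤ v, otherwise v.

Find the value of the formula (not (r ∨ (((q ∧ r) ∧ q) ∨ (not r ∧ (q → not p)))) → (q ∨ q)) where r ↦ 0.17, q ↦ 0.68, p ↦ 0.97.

1.00

(q ∧ r) = min(0.68, 0.17) = 0.17
((q ∧ r) ∧ q) = min(0.17, 0.68) = 0.17
not r: Gödel ¬ of 0.17 = 0 (operand ≠ 0)
not p: Gödel ¬ of 0.97 = 0 (operand ≠ 0)
(q → not p): 0.68 > 0, so result = 0
(not r ∧ (q → not p)) = min(0, 0) = 0
(((q ∧ r) ∧ q) ∨ (not r ∧ (q → not p))) = max(0.17, 0) = 0.17
(r ∨ (((q ∧ r) ∧ q) ∨ (not r ∧ (q → not p)))) = max(0.17, 0.17) = 0.17
not (r ∨ (((q ∧ r) ∧ q) ∨ (not r ∧ (q → not p)))): Gödel ¬ of 0.17 = 0 (operand ≠ 0)
(q ∨ q) = max(0.68, 0.68) = 0.68
(not (r ∨ (((q ∧ r) ∧ q) ∨ (not r ∧ (q → not p)))) → (q ∨ q)): 0 ≤ 0.68, so result = 1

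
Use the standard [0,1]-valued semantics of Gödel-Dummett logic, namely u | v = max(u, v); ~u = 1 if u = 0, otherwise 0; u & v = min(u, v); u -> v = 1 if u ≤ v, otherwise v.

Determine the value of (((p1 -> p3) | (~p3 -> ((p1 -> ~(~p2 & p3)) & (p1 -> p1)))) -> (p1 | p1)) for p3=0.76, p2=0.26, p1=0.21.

(p1 -> p3): 0.21 ≤ 0.76, so result = 1
~p3: Gödel ¬ of 0.76 = 0 (operand ≠ 0)
~p2: Gödel ¬ of 0.26 = 0 (operand ≠ 0)
(~p2 & p3) = min(0, 0.76) = 0
~(~p2 & p3): Gödel ¬ of 0 = 1 (operand is 0)
(p1 -> ~(~p2 & p3)): 0.21 ≤ 1, so result = 1
(p1 -> p1): 0.21 ≤ 0.21, so result = 1
((p1 -> ~(~p2 & p3)) & (p1 -> p1)) = min(1, 1) = 1
(~p3 -> ((p1 -> ~(~p2 & p3)) & (p1 -> p1))): 0 ≤ 1, so result = 1
((p1 -> p3) | (~p3 -> ((p1 -> ~(~p2 & p3)) & (p1 -> p1)))) = max(1, 1) = 1
(p1 | p1) = max(0.21, 0.21) = 0.21
(((p1 -> p3) | (~p3 -> ((p1 -> ~(~p2 & p3)) & (p1 -> p1)))) -> (p1 | p1)): 1 > 0.21, so result = 0.21

0.21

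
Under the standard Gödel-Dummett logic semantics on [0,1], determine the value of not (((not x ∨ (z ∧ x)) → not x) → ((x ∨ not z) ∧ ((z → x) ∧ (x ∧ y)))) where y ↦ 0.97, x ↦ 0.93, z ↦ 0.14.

not x: Gödel ¬ of 0.93 = 0 (operand ≠ 0)
(z ∧ x) = min(0.14, 0.93) = 0.14
(not x ∨ (z ∧ x)) = max(0, 0.14) = 0.14
not x: Gödel ¬ of 0.93 = 0 (operand ≠ 0)
((not x ∨ (z ∧ x)) → not x): 0.14 > 0, so result = 0
not z: Gödel ¬ of 0.14 = 0 (operand ≠ 0)
(x ∨ not z) = max(0.93, 0) = 0.93
(z → x): 0.14 ≤ 0.93, so result = 1
(x ∧ y) = min(0.93, 0.97) = 0.93
((z → x) ∧ (x ∧ y)) = min(1, 0.93) = 0.93
((x ∨ not z) ∧ ((z → x) ∧ (x ∧ y))) = min(0.93, 0.93) = 0.93
(((not x ∨ (z ∧ x)) → not x) → ((x ∨ not z) ∧ ((z → x) ∧ (x ∧ y)))): 0 ≤ 0.93, so result = 1
not (((not x ∨ (z ∧ x)) → not x) → ((x ∨ not z) ∧ ((z → x) ∧ (x ∧ y)))): Gödel ¬ of 1 = 0 (operand ≠ 0)

0.00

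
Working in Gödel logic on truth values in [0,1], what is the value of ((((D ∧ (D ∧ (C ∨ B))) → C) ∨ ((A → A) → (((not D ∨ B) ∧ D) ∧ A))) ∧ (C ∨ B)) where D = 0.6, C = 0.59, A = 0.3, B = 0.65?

(C ∨ B) = max(0.59, 0.65) = 0.65
(D ∧ (C ∨ B)) = min(0.6, 0.65) = 0.6
(D ∧ (D ∧ (C ∨ B))) = min(0.6, 0.6) = 0.6
((D ∧ (D ∧ (C ∨ B))) → C): 0.6 > 0.59, so result = 0.59
(A → A): 0.3 ≤ 0.3, so result = 1
not D: Gödel ¬ of 0.6 = 0 (operand ≠ 0)
(not D ∨ B) = max(0, 0.65) = 0.65
((not D ∨ B) ∧ D) = min(0.65, 0.6) = 0.6
(((not D ∨ B) ∧ D) ∧ A) = min(0.6, 0.3) = 0.3
((A → A) → (((not D ∨ B) ∧ D) ∧ A)): 1 > 0.3, so result = 0.3
(((D ∧ (D ∧ (C ∨ B))) → C) ∨ ((A → A) → (((not D ∨ B) ∧ D) ∧ A))) = max(0.59, 0.3) = 0.59
(C ∨ B) = max(0.59, 0.65) = 0.65
((((D ∧ (D ∧ (C ∨ B))) → C) ∨ ((A → A) → (((not D ∨ B) ∧ D) ∧ A))) ∧ (C ∨ B)) = min(0.59, 0.65) = 0.59

0.59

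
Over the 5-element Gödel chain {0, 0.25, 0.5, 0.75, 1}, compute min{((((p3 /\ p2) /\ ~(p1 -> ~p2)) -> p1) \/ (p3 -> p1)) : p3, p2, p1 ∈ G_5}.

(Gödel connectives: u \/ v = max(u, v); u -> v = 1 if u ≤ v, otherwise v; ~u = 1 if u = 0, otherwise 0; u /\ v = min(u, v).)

The minimum is attained at p3 = 0.5, p2 = 0.5, p1 = 0.25:
  (p3 /\ p2) = min(0.5, 0.5) = 0.5
  ~p2: Gödel ¬ of 0.5 = 0 (operand ≠ 0)
  (p1 -> ~p2): 0.25 > 0, so result = 0
  ~(p1 -> ~p2): Gödel ¬ of 0 = 1 (operand is 0)
  ((p3 /\ p2) /\ ~(p1 -> ~p2)) = min(0.5, 1) = 0.5
  (((p3 /\ p2) /\ ~(p1 -> ~p2)) -> p1): 0.5 > 0.25, so result = 0.25
  (p3 -> p1): 0.5 > 0.25, so result = 0.25
  ((((p3 /\ p2) /\ ~(p1 -> ~p2)) -> p1) \/ (p3 -> p1)) = max(0.25, 0.25) = 0.25
Checking all 125 assignments confirms none give a value below 0.25.

0.25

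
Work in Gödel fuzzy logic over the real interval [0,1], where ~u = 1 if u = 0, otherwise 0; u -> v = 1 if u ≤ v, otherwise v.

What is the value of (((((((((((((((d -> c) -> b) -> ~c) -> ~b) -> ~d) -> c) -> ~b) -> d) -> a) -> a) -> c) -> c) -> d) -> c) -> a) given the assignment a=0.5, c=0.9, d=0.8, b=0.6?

0.50

(d -> c): 0.8 ≤ 0.9, so result = 1
((d -> c) -> b): 1 > 0.6, so result = 0.6
~c: Gödel ¬ of 0.9 = 0 (operand ≠ 0)
(((d -> c) -> b) -> ~c): 0.6 > 0, so result = 0
~b: Gödel ¬ of 0.6 = 0 (operand ≠ 0)
((((d -> c) -> b) -> ~c) -> ~b): 0 ≤ 0, so result = 1
~d: Gödel ¬ of 0.8 = 0 (operand ≠ 0)
(((((d -> c) -> b) -> ~c) -> ~b) -> ~d): 1 > 0, so result = 0
((((((d -> c) -> b) -> ~c) -> ~b) -> ~d) -> c): 0 ≤ 0.9, so result = 1
~b: Gödel ¬ of 0.6 = 0 (operand ≠ 0)
(((((((d -> c) -> b) -> ~c) -> ~b) -> ~d) -> c) -> ~b): 1 > 0, so result = 0
((((((((d -> c) -> b) -> ~c) -> ~b) -> ~d) -> c) -> ~b) -> d): 0 ≤ 0.8, so result = 1
(((((((((d -> c) -> b) -> ~c) -> ~b) -> ~d) -> c) -> ~b) -> d) -> a): 1 > 0.5, so result = 0.5
((((((((((d -> c) -> b) -> ~c) -> ~b) -> ~d) -> c) -> ~b) -> d) -> a) -> a): 0.5 ≤ 0.5, so result = 1
(((((((((((d -> c) -> b) -> ~c) -> ~b) -> ~d) -> c) -> ~b) -> d) -> a) -> a) -> c): 1 > 0.9, so result = 0.9
((((((((((((d -> c) -> b) -> ~c) -> ~b) -> ~d) -> c) -> ~b) -> d) -> a) -> a) -> c) -> c): 0.9 ≤ 0.9, so result = 1
(((((((((((((d -> c) -> b) -> ~c) -> ~b) -> ~d) -> c) -> ~b) -> d) -> a) -> a) -> c) -> c) -> d): 1 > 0.8, so result = 0.8
((((((((((((((d -> c) -> b) -> ~c) -> ~b) -> ~d) -> c) -> ~b) -> d) -> a) -> a) -> c) -> c) -> d) -> c): 0.8 ≤ 0.9, so result = 1
(((((((((((((((d -> c) -> b) -> ~c) -> ~b) -> ~d) -> c) -> ~b) -> d) -> a) -> a) -> c) -> c) -> d) -> c) -> a): 1 > 0.5, so result = 0.5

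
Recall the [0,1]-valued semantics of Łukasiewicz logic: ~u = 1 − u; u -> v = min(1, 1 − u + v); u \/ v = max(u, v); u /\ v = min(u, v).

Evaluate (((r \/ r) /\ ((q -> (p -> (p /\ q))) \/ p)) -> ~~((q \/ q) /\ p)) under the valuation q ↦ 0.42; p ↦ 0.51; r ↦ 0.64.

0.78

(r \/ r) = max(0.64, 0.64) = 0.64
(p /\ q) = min(0.51, 0.42) = 0.42
(p -> (p /\ q)): min(1, 1 − 0.51 + 0.42) = 0.91
(q -> (p -> (p /\ q))): min(1, 1 − 0.42 + 0.91) = 1
((q -> (p -> (p /\ q))) \/ p) = max(1, 0.51) = 1
((r \/ r) /\ ((q -> (p -> (p /\ q))) \/ p)) = min(0.64, 1) = 0.64
(q \/ q) = max(0.42, 0.42) = 0.42
((q \/ q) /\ p) = min(0.42, 0.51) = 0.42
~((q \/ q) /\ p): Łukasiewicz ¬ gives 1 − 0.42 = 0.58
~~((q \/ q) /\ p): Łukasiewicz ¬ gives 1 − 0.58 = 0.42
(((r \/ r) /\ ((q -> (p -> (p /\ q))) \/ p)) -> ~~((q \/ q) /\ p)): min(1, 1 − 0.64 + 0.42) = 0.78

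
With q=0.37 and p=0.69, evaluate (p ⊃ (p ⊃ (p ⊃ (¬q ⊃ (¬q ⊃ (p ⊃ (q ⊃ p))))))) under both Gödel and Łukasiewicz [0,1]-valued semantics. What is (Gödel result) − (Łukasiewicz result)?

Gödel evaluation:
  ¬q: Gödel ¬ of 0.37 = 0 (operand ≠ 0)
  ¬q: Gödel ¬ of 0.37 = 0 (operand ≠ 0)
  (q ⊃ p): 0.37 ≤ 0.69, so result = 1
  (p ⊃ (q ⊃ p)): 0.69 ≤ 1, so result = 1
  (¬q ⊃ (p ⊃ (q ⊃ p))): 0 ≤ 1, so result = 1
  (¬q ⊃ (¬q ⊃ (p ⊃ (q ⊃ p)))): 0 ≤ 1, so result = 1
  (p ⊃ (¬q ⊃ (¬q ⊃ (p ⊃ (q ⊃ p))))): 0.69 ≤ 1, so result = 1
  (p ⊃ (p ⊃ (¬q ⊃ (¬q ⊃ (p ⊃ (q ⊃ p)))))): 0.69 ≤ 1, so result = 1
  (p ⊃ (p ⊃ (p ⊃ (¬q ⊃ (¬q ⊃ (p ⊃ (q ⊃ p))))))): 0.69 ≤ 1, so result = 1
  Gödel value = 1
Łukasiewicz evaluation:
  ¬q: Łukasiewicz ¬ gives 1 − 0.37 = 0.63
  ¬q: Łukasiewicz ¬ gives 1 − 0.37 = 0.63
  (q ⊃ p): min(1, 1 − 0.37 + 0.69) = 1
  (p ⊃ (q ⊃ p)): min(1, 1 − 0.69 + 1) = 1
  (¬q ⊃ (p ⊃ (q ⊃ p))): min(1, 1 − 0.63 + 1) = 1
  (¬q ⊃ (¬q ⊃ (p ⊃ (q ⊃ p)))): min(1, 1 − 0.63 + 1) = 1
  (p ⊃ (¬q ⊃ (¬q ⊃ (p ⊃ (q ⊃ p))))): min(1, 1 − 0.69 + 1) = 1
  (p ⊃ (p ⊃ (¬q ⊃ (¬q ⊃ (p ⊃ (q ⊃ p)))))): min(1, 1 − 0.69 + 1) = 1
  (p ⊃ (p ⊃ (p ⊃ (¬q ⊃ (¬q ⊃ (p ⊃ (q ⊃ p))))))): min(1, 1 − 0.69 + 1) = 1
  Łukasiewicz value = 1
Difference: 1 − 1 = 0.00

0.00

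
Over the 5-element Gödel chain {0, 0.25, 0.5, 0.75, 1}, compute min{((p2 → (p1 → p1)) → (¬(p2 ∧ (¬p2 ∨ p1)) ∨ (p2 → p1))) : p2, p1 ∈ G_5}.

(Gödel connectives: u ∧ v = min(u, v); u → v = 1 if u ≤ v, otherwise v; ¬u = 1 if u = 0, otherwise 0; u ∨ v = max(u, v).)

The minimum is attained at p2 = 0.5, p1 = 0.25:
  (p1 → p1): 0.25 ≤ 0.25, so result = 1
  (p2 → (p1 → p1)): 0.5 ≤ 1, so result = 1
  ¬p2: Gödel ¬ of 0.5 = 0 (operand ≠ 0)
  (¬p2 ∨ p1) = max(0, 0.25) = 0.25
  (p2 ∧ (¬p2 ∨ p1)) = min(0.5, 0.25) = 0.25
  ¬(p2 ∧ (¬p2 ∨ p1)): Gödel ¬ of 0.25 = 0 (operand ≠ 0)
  (p2 → p1): 0.5 > 0.25, so result = 0.25
  (¬(p2 ∧ (¬p2 ∨ p1)) ∨ (p2 → p1)) = max(0, 0.25) = 0.25
  ((p2 → (p1 → p1)) → (¬(p2 ∧ (¬p2 ∨ p1)) ∨ (p2 → p1))): 1 > 0.25, so result = 0.25
Checking all 25 assignments confirms none give a value below 0.25.

0.25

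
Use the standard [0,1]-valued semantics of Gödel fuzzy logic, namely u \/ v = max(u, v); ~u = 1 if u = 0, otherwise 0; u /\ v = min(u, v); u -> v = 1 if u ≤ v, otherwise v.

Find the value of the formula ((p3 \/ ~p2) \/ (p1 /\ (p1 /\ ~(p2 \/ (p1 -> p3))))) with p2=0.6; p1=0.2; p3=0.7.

0.70

~p2: Gödel ¬ of 0.6 = 0 (operand ≠ 0)
(p3 \/ ~p2) = max(0.7, 0) = 0.7
(p1 -> p3): 0.2 ≤ 0.7, so result = 1
(p2 \/ (p1 -> p3)) = max(0.6, 1) = 1
~(p2 \/ (p1 -> p3)): Gödel ¬ of 1 = 0 (operand ≠ 0)
(p1 /\ ~(p2 \/ (p1 -> p3))) = min(0.2, 0) = 0
(p1 /\ (p1 /\ ~(p2 \/ (p1 -> p3)))) = min(0.2, 0) = 0
((p3 \/ ~p2) \/ (p1 /\ (p1 /\ ~(p2 \/ (p1 -> p3))))) = max(0.7, 0) = 0.7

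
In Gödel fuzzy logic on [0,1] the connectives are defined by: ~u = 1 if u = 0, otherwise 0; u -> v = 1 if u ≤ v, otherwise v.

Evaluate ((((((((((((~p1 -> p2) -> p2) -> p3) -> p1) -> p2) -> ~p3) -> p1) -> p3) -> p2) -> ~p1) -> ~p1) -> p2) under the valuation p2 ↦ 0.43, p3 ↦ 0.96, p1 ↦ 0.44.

0.43

~p1: Gödel ¬ of 0.44 = 0 (operand ≠ 0)
(~p1 -> p2): 0 ≤ 0.43, so result = 1
((~p1 -> p2) -> p2): 1 > 0.43, so result = 0.43
(((~p1 -> p2) -> p2) -> p3): 0.43 ≤ 0.96, so result = 1
((((~p1 -> p2) -> p2) -> p3) -> p1): 1 > 0.44, so result = 0.44
(((((~p1 -> p2) -> p2) -> p3) -> p1) -> p2): 0.44 > 0.43, so result = 0.43
~p3: Gödel ¬ of 0.96 = 0 (operand ≠ 0)
((((((~p1 -> p2) -> p2) -> p3) -> p1) -> p2) -> ~p3): 0.43 > 0, so result = 0
(((((((~p1 -> p2) -> p2) -> p3) -> p1) -> p2) -> ~p3) -> p1): 0 ≤ 0.44, so result = 1
((((((((~p1 -> p2) -> p2) -> p3) -> p1) -> p2) -> ~p3) -> p1) -> p3): 1 > 0.96, so result = 0.96
(((((((((~p1 -> p2) -> p2) -> p3) -> p1) -> p2) -> ~p3) -> p1) -> p3) -> p2): 0.96 > 0.43, so result = 0.43
~p1: Gödel ¬ of 0.44 = 0 (operand ≠ 0)
((((((((((~p1 -> p2) -> p2) -> p3) -> p1) -> p2) -> ~p3) -> p1) -> p3) -> p2) -> ~p1): 0.43 > 0, so result = 0
~p1: Gödel ¬ of 0.44 = 0 (operand ≠ 0)
(((((((((((~p1 -> p2) -> p2) -> p3) -> p1) -> p2) -> ~p3) -> p1) -> p3) -> p2) -> ~p1) -> ~p1): 0 ≤ 0, so result = 1
((((((((((((~p1 -> p2) -> p2) -> p3) -> p1) -> p2) -> ~p3) -> p1) -> p3) -> p2) -> ~p1) -> ~p1) -> p2): 1 > 0.43, so result = 0.43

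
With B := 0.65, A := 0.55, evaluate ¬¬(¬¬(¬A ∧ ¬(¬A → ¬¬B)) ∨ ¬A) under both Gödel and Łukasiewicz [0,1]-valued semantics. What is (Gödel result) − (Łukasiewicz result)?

Gödel evaluation:
  ¬A: Gödel ¬ of 0.55 = 0 (operand ≠ 0)
  ¬A: Gödel ¬ of 0.55 = 0 (operand ≠ 0)
  ¬B: Gödel ¬ of 0.65 = 0 (operand ≠ 0)
  ¬¬B: Gödel ¬ of 0 = 1 (operand is 0)
  (¬A → ¬¬B): 0 ≤ 1, so result = 1
  ¬(¬A → ¬¬B): Gödel ¬ of 1 = 0 (operand ≠ 0)
  (¬A ∧ ¬(¬A → ¬¬B)) = min(0, 0) = 0
  ¬(¬A ∧ ¬(¬A → ¬¬B)): Gödel ¬ of 0 = 1 (operand is 0)
  ¬¬(¬A ∧ ¬(¬A → ¬¬B)): Gödel ¬ of 1 = 0 (operand ≠ 0)
  ¬A: Gödel ¬ of 0.55 = 0 (operand ≠ 0)
  (¬¬(¬A ∧ ¬(¬A → ¬¬B)) ∨ ¬A) = max(0, 0) = 0
  ¬(¬¬(¬A ∧ ¬(¬A → ¬¬B)) ∨ ¬A): Gödel ¬ of 0 = 1 (operand is 0)
  ¬¬(¬¬(¬A ∧ ¬(¬A → ¬¬B)) ∨ ¬A): Gödel ¬ of 1 = 0 (operand ≠ 0)
  Gödel value = 0
Łukasiewicz evaluation:
  ¬A: Łukasiewicz ¬ gives 1 − 0.55 = 0.45
  ¬A: Łukasiewicz ¬ gives 1 − 0.55 = 0.45
  ¬B: Łukasiewicz ¬ gives 1 − 0.65 = 0.35
  ¬¬B: Łukasiewicz ¬ gives 1 − 0.35 = 0.65
  (¬A → ¬¬B): min(1, 1 − 0.45 + 0.65) = 1
  ¬(¬A → ¬¬B): Łukasiewicz ¬ gives 1 − 1 = 0
  (¬A ∧ ¬(¬A → ¬¬B)) = min(0.45, 0) = 0
  ¬(¬A ∧ ¬(¬A → ¬¬B)): Łukasiewicz ¬ gives 1 − 0 = 1
  ¬¬(¬A ∧ ¬(¬A → ¬¬B)): Łukasiewicz ¬ gives 1 − 1 = 0
  ¬A: Łukasiewicz ¬ gives 1 − 0.55 = 0.45
  (¬¬(¬A ∧ ¬(¬A → ¬¬B)) ∨ ¬A) = max(0, 0.45) = 0.45
  ¬(¬¬(¬A ∧ ¬(¬A → ¬¬B)) ∨ ¬A): Łukasiewicz ¬ gives 1 − 0.45 = 0.55
  ¬¬(¬¬(¬A ∧ ¬(¬A → ¬¬B)) ∨ ¬A): Łukasiewicz ¬ gives 1 − 0.55 = 0.45
  Łukasiewicz value = 0.45
Difference: 0 − 0.45 = -0.45

-0.45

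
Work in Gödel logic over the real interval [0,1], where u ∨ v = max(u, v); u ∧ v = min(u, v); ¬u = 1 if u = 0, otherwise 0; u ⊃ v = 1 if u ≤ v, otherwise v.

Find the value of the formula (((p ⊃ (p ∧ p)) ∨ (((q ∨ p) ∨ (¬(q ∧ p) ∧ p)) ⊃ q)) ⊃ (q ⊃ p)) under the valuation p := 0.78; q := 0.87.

(p ∧ p) = min(0.78, 0.78) = 0.78
(p ⊃ (p ∧ p)): 0.78 ≤ 0.78, so result = 1
(q ∨ p) = max(0.87, 0.78) = 0.87
(q ∧ p) = min(0.87, 0.78) = 0.78
¬(q ∧ p): Gödel ¬ of 0.78 = 0 (operand ≠ 0)
(¬(q ∧ p) ∧ p) = min(0, 0.78) = 0
((q ∨ p) ∨ (¬(q ∧ p) ∧ p)) = max(0.87, 0) = 0.87
(((q ∨ p) ∨ (¬(q ∧ p) ∧ p)) ⊃ q): 0.87 ≤ 0.87, so result = 1
((p ⊃ (p ∧ p)) ∨ (((q ∨ p) ∨ (¬(q ∧ p) ∧ p)) ⊃ q)) = max(1, 1) = 1
(q ⊃ p): 0.87 > 0.78, so result = 0.78
(((p ⊃ (p ∧ p)) ∨ (((q ∨ p) ∨ (¬(q ∧ p) ∧ p)) ⊃ q)) ⊃ (q ⊃ p)): 1 > 0.78, so result = 0.78

0.78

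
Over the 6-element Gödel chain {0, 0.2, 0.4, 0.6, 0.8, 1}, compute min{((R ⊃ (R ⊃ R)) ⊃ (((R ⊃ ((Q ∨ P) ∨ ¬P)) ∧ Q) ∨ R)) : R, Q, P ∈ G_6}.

0.00

The minimum is attained at R = 0, Q = 0, P = 0:
  (R ⊃ R): 0 ≤ 0, so result = 1
  (R ⊃ (R ⊃ R)): 0 ≤ 1, so result = 1
  (Q ∨ P) = max(0, 0) = 0
  ¬P: Gödel ¬ of 0 = 1 (operand is 0)
  ((Q ∨ P) ∨ ¬P) = max(0, 1) = 1
  (R ⊃ ((Q ∨ P) ∨ ¬P)): 0 ≤ 1, so result = 1
  ((R ⊃ ((Q ∨ P) ∨ ¬P)) ∧ Q) = min(1, 0) = 0
  (((R ⊃ ((Q ∨ P) ∨ ¬P)) ∧ Q) ∨ R) = max(0, 0) = 0
  ((R ⊃ (R ⊃ R)) ⊃ (((R ⊃ ((Q ∨ P) ∨ ¬P)) ∧ Q) ∨ R)): 1 > 0, so result = 0
Checking all 216 assignments confirms none give a value below 0.00.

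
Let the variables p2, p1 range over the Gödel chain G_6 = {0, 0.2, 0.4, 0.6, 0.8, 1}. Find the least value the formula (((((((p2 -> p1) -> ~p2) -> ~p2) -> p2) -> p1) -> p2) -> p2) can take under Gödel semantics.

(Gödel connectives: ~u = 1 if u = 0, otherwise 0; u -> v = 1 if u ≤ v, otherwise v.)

0.20

The minimum is attained at p2 = 0.2, p1 = 0:
  (p2 -> p1): 0.2 > 0, so result = 0
  ~p2: Gödel ¬ of 0.2 = 0 (operand ≠ 0)
  ((p2 -> p1) -> ~p2): 0 ≤ 0, so result = 1
  ~p2: Gödel ¬ of 0.2 = 0 (operand ≠ 0)
  (((p2 -> p1) -> ~p2) -> ~p2): 1 > 0, so result = 0
  ((((p2 -> p1) -> ~p2) -> ~p2) -> p2): 0 ≤ 0.2, so result = 1
  (((((p2 -> p1) -> ~p2) -> ~p2) -> p2) -> p1): 1 > 0, so result = 0
  ((((((p2 -> p1) -> ~p2) -> ~p2) -> p2) -> p1) -> p2): 0 ≤ 0.2, so result = 1
  (((((((p2 -> p1) -> ~p2) -> ~p2) -> p2) -> p1) -> p2) -> p2): 1 > 0.2, so result = 0.2
Checking all 36 assignments confirms none give a value below 0.20.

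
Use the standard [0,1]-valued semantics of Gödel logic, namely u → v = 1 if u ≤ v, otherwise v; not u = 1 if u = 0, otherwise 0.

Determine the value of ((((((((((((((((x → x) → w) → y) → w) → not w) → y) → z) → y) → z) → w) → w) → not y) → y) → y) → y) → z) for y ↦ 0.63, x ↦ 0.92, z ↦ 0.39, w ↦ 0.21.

0.39

(x → x): 0.92 ≤ 0.92, so result = 1
((x → x) → w): 1 > 0.21, so result = 0.21
(((x → x) → w) → y): 0.21 ≤ 0.63, so result = 1
((((x → x) → w) → y) → w): 1 > 0.21, so result = 0.21
not w: Gödel ¬ of 0.21 = 0 (operand ≠ 0)
(((((x → x) → w) → y) → w) → not w): 0.21 > 0, so result = 0
((((((x → x) → w) → y) → w) → not w) → y): 0 ≤ 0.63, so result = 1
(((((((x → x) → w) → y) → w) → not w) → y) → z): 1 > 0.39, so result = 0.39
((((((((x → x) → w) → y) → w) → not w) → y) → z) → y): 0.39 ≤ 0.63, so result = 1
(((((((((x → x) → w) → y) → w) → not w) → y) → z) → y) → z): 1 > 0.39, so result = 0.39
((((((((((x → x) → w) → y) → w) → not w) → y) → z) → y) → z) → w): 0.39 > 0.21, so result = 0.21
(((((((((((x → x) → w) → y) → w) → not w) → y) → z) → y) → z) → w) → w): 0.21 ≤ 0.21, so result = 1
not y: Gödel ¬ of 0.63 = 0 (operand ≠ 0)
((((((((((((x → x) → w) → y) → w) → not w) → y) → z) → y) → z) → w) → w) → not y): 1 > 0, so result = 0
(((((((((((((x → x) → w) → y) → w) → not w) → y) → z) → y) → z) → w) → w) → not y) → y): 0 ≤ 0.63, so result = 1
((((((((((((((x → x) → w) → y) → w) → not w) → y) → z) → y) → z) → w) → w) → not y) → y) → y): 1 > 0.63, so result = 0.63
(((((((((((((((x → x) → w) → y) → w) → not w) → y) → z) → y) → z) → w) → w) → not y) → y) → y) → y): 0.63 ≤ 0.63, so result = 1
((((((((((((((((x → x) → w) → y) → w) → not w) → y) → z) → y) → z) → w) → w) → not y) → y) → y) → y) → z): 1 > 0.39, so result = 0.39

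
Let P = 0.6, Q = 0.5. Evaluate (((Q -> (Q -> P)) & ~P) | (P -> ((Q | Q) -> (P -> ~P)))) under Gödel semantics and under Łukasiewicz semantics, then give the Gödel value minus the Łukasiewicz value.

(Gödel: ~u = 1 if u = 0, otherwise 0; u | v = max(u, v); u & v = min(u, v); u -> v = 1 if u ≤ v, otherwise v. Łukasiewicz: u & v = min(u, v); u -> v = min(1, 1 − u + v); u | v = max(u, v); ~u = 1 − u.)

-1.00

Gödel evaluation:
  (Q -> P): 0.5 ≤ 0.6, so result = 1
  (Q -> (Q -> P)): 0.5 ≤ 1, so result = 1
  ~P: Gödel ¬ of 0.6 = 0 (operand ≠ 0)
  ((Q -> (Q -> P)) & ~P) = min(1, 0) = 0
  (Q | Q) = max(0.5, 0.5) = 0.5
  ~P: Gödel ¬ of 0.6 = 0 (operand ≠ 0)
  (P -> ~P): 0.6 > 0, so result = 0
  ((Q | Q) -> (P -> ~P)): 0.5 > 0, so result = 0
  (P -> ((Q | Q) -> (P -> ~P))): 0.6 > 0, so result = 0
  (((Q -> (Q -> P)) & ~P) | (P -> ((Q | Q) -> (P -> ~P)))) = max(0, 0) = 0
  Gödel value = 0
Łukasiewicz evaluation:
  (Q -> P): min(1, 1 − 0.5 + 0.6) = 1
  (Q -> (Q -> P)): min(1, 1 − 0.5 + 1) = 1
  ~P: Łukasiewicz ¬ gives 1 − 0.6 = 0.4
  ((Q -> (Q -> P)) & ~P) = min(1, 0.4) = 0.4
  (Q | Q) = max(0.5, 0.5) = 0.5
  ~P: Łukasiewicz ¬ gives 1 − 0.6 = 0.4
  (P -> ~P): min(1, 1 − 0.6 + 0.4) = 0.8
  ((Q | Q) -> (P -> ~P)): min(1, 1 − 0.5 + 0.8) = 1
  (P -> ((Q | Q) -> (P -> ~P))): min(1, 1 − 0.6 + 1) = 1
  (((Q -> (Q -> P)) & ~P) | (P -> ((Q | Q) -> (P -> ~P)))) = max(0.4, 1) = 1
  Łukasiewicz value = 1
Difference: 0 − 1 = -1.00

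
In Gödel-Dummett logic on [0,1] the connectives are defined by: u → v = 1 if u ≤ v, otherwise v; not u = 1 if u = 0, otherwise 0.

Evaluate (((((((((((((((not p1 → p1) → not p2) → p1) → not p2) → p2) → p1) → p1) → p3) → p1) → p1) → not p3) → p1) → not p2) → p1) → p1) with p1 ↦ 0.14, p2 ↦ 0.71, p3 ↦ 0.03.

not p1: Gödel ¬ of 0.14 = 0 (operand ≠ 0)
(not p1 → p1): 0 ≤ 0.14, so result = 1
not p2: Gödel ¬ of 0.71 = 0 (operand ≠ 0)
((not p1 → p1) → not p2): 1 > 0, so result = 0
(((not p1 → p1) → not p2) → p1): 0 ≤ 0.14, so result = 1
not p2: Gödel ¬ of 0.71 = 0 (operand ≠ 0)
((((not p1 → p1) → not p2) → p1) → not p2): 1 > 0, so result = 0
(((((not p1 → p1) → not p2) → p1) → not p2) → p2): 0 ≤ 0.71, so result = 1
((((((not p1 → p1) → not p2) → p1) → not p2) → p2) → p1): 1 > 0.14, so result = 0.14
(((((((not p1 → p1) → not p2) → p1) → not p2) → p2) → p1) → p1): 0.14 ≤ 0.14, so result = 1
((((((((not p1 → p1) → not p2) → p1) → not p2) → p2) → p1) → p1) → p3): 1 > 0.03, so result = 0.03
(((((((((not p1 → p1) → not p2) → p1) → not p2) → p2) → p1) → p1) → p3) → p1): 0.03 ≤ 0.14, so result = 1
((((((((((not p1 → p1) → not p2) → p1) → not p2) → p2) → p1) → p1) → p3) → p1) → p1): 1 > 0.14, so result = 0.14
not p3: Gödel ¬ of 0.03 = 0 (operand ≠ 0)
(((((((((((not p1 → p1) → not p2) → p1) → not p2) → p2) → p1) → p1) → p3) → p1) → p1) → not p3): 0.14 > 0, so result = 0
((((((((((((not p1 → p1) → not p2) → p1) → not p2) → p2) → p1) → p1) → p3) → p1) → p1) → not p3) → p1): 0 ≤ 0.14, so result = 1
not p2: Gödel ¬ of 0.71 = 0 (operand ≠ 0)
(((((((((((((not p1 → p1) → not p2) → p1) → not p2) → p2) → p1) → p1) → p3) → p1) → p1) → not p3) → p1) → not p2): 1 > 0, so result = 0
((((((((((((((not p1 → p1) → not p2) → p1) → not p2) → p2) → p1) → p1) → p3) → p1) → p1) → not p3) → p1) → not p2) → p1): 0 ≤ 0.14, so result = 1
(((((((((((((((not p1 → p1) → not p2) → p1) → not p2) → p2) → p1) → p1) → p3) → p1) → p1) → not p3) → p1) → not p2) → p1) → p1): 1 > 0.14, so result = 0.14

0.14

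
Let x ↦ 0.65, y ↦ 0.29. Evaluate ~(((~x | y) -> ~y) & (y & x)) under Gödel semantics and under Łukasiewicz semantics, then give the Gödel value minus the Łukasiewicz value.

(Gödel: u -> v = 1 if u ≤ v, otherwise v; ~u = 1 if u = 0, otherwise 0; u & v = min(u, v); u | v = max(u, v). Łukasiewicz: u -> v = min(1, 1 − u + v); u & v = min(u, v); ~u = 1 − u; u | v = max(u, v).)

0.29

Gödel evaluation:
  ~x: Gödel ¬ of 0.65 = 0 (operand ≠ 0)
  (~x | y) = max(0, 0.29) = 0.29
  ~y: Gödel ¬ of 0.29 = 0 (operand ≠ 0)
  ((~x | y) -> ~y): 0.29 > 0, so result = 0
  (y & x) = min(0.29, 0.65) = 0.29
  (((~x | y) -> ~y) & (y & x)) = min(0, 0.29) = 0
  ~(((~x | y) -> ~y) & (y & x)): Gödel ¬ of 0 = 1 (operand is 0)
  Gödel value = 1
Łukasiewicz evaluation:
  ~x: Łukasiewicz ¬ gives 1 − 0.65 = 0.35
  (~x | y) = max(0.35, 0.29) = 0.35
  ~y: Łukasiewicz ¬ gives 1 − 0.29 = 0.71
  ((~x | y) -> ~y): min(1, 1 − 0.35 + 0.71) = 1
  (y & x) = min(0.29, 0.65) = 0.29
  (((~x | y) -> ~y) & (y & x)) = min(1, 0.29) = 0.29
  ~(((~x | y) -> ~y) & (y & x)): Łukasiewicz ¬ gives 1 − 0.29 = 0.71
  Łukasiewicz value = 0.71
Difference: 1 − 0.71 = 0.29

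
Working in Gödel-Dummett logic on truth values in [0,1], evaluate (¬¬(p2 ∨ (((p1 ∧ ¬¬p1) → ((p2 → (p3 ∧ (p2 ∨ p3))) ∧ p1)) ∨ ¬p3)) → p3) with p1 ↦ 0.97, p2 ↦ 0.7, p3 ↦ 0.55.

0.55

¬p1: Gödel ¬ of 0.97 = 0 (operand ≠ 0)
¬¬p1: Gödel ¬ of 0 = 1 (operand is 0)
(p1 ∧ ¬¬p1) = min(0.97, 1) = 0.97
(p2 ∨ p3) = max(0.7, 0.55) = 0.7
(p3 ∧ (p2 ∨ p3)) = min(0.55, 0.7) = 0.55
(p2 → (p3 ∧ (p2 ∨ p3))): 0.7 > 0.55, so result = 0.55
((p2 → (p3 ∧ (p2 ∨ p3))) ∧ p1) = min(0.55, 0.97) = 0.55
((p1 ∧ ¬¬p1) → ((p2 → (p3 ∧ (p2 ∨ p3))) ∧ p1)): 0.97 > 0.55, so result = 0.55
¬p3: Gödel ¬ of 0.55 = 0 (operand ≠ 0)
(((p1 ∧ ¬¬p1) → ((p2 → (p3 ∧ (p2 ∨ p3))) ∧ p1)) ∨ ¬p3) = max(0.55, 0) = 0.55
(p2 ∨ (((p1 ∧ ¬¬p1) → ((p2 → (p3 ∧ (p2 ∨ p3))) ∧ p1)) ∨ ¬p3)) = max(0.7, 0.55) = 0.7
¬(p2 ∨ (((p1 ∧ ¬¬p1) → ((p2 → (p3 ∧ (p2 ∨ p3))) ∧ p1)) ∨ ¬p3)): Gödel ¬ of 0.7 = 0 (operand ≠ 0)
¬¬(p2 ∨ (((p1 ∧ ¬¬p1) → ((p2 → (p3 ∧ (p2 ∨ p3))) ∧ p1)) ∨ ¬p3)): Gödel ¬ of 0 = 1 (operand is 0)
(¬¬(p2 ∨ (((p1 ∧ ¬¬p1) → ((p2 → (p3 ∧ (p2 ∨ p3))) ∧ p1)) ∨ ¬p3)) → p3): 1 > 0.55, so result = 0.55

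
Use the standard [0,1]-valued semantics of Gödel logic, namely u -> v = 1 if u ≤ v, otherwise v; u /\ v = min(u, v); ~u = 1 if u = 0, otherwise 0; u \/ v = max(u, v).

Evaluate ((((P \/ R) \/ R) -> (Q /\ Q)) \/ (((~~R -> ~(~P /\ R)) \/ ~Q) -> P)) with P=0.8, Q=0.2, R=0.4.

0.80

(P \/ R) = max(0.8, 0.4) = 0.8
((P \/ R) \/ R) = max(0.8, 0.4) = 0.8
(Q /\ Q) = min(0.2, 0.2) = 0.2
(((P \/ R) \/ R) -> (Q /\ Q)): 0.8 > 0.2, so result = 0.2
~R: Gödel ¬ of 0.4 = 0 (operand ≠ 0)
~~R: Gödel ¬ of 0 = 1 (operand is 0)
~P: Gödel ¬ of 0.8 = 0 (operand ≠ 0)
(~P /\ R) = min(0, 0.4) = 0
~(~P /\ R): Gödel ¬ of 0 = 1 (operand is 0)
(~~R -> ~(~P /\ R)): 1 ≤ 1, so result = 1
~Q: Gödel ¬ of 0.2 = 0 (operand ≠ 0)
((~~R -> ~(~P /\ R)) \/ ~Q) = max(1, 0) = 1
(((~~R -> ~(~P /\ R)) \/ ~Q) -> P): 1 > 0.8, so result = 0.8
((((P \/ R) \/ R) -> (Q /\ Q)) \/ (((~~R -> ~(~P /\ R)) \/ ~Q) -> P)) = max(0.2, 0.8) = 0.8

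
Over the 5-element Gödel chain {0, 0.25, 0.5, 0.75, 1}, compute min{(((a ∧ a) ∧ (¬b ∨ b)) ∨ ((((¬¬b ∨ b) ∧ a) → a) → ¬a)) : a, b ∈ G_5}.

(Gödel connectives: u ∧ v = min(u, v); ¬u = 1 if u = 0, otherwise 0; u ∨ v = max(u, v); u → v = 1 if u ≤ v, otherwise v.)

The minimum is attained at a = 0.25, b = 0:
  (a ∧ a) = min(0.25, 0.25) = 0.25
  ¬b: Gödel ¬ of 0 = 1 (operand is 0)
  (¬b ∨ b) = max(1, 0) = 1
  ((a ∧ a) ∧ (¬b ∨ b)) = min(0.25, 1) = 0.25
  ¬b: Gödel ¬ of 0 = 1 (operand is 0)
  ¬¬b: Gödel ¬ of 1 = 0 (operand ≠ 0)
  (¬¬b ∨ b) = max(0, 0) = 0
  ((¬¬b ∨ b) ∧ a) = min(0, 0.25) = 0
  (((¬¬b ∨ b) ∧ a) → a): 0 ≤ 0.25, so result = 1
  ¬a: Gödel ¬ of 0.25 = 0 (operand ≠ 0)
  ((((¬¬b ∨ b) ∧ a) → a) → ¬a): 1 > 0, so result = 0
  (((a ∧ a) ∧ (¬b ∨ b)) ∨ ((((¬¬b ∨ b) ∧ a) → a) → ¬a)) = max(0.25, 0) = 0.25
Checking all 25 assignments confirms none give a value below 0.25.

0.25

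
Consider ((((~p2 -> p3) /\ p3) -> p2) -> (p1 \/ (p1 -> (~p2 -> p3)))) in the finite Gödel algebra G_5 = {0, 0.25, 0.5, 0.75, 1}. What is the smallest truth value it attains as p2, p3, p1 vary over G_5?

0.25

The minimum is attained at p2 = 0, p3 = 0, p1 = 0.25:
  ~p2: Gödel ¬ of 0 = 1 (operand is 0)
  (~p2 -> p3): 1 > 0, so result = 0
  ((~p2 -> p3) /\ p3) = min(0, 0) = 0
  (((~p2 -> p3) /\ p3) -> p2): 0 ≤ 0, so result = 1
  ~p2: Gödel ¬ of 0 = 1 (operand is 0)
  (~p2 -> p3): 1 > 0, so result = 0
  (p1 -> (~p2 -> p3)): 0.25 > 0, so result = 0
  (p1 \/ (p1 -> (~p2 -> p3))) = max(0.25, 0) = 0.25
  ((((~p2 -> p3) /\ p3) -> p2) -> (p1 \/ (p1 -> (~p2 -> p3)))): 1 > 0.25, so result = 0.25
Checking all 125 assignments confirms none give a value below 0.25.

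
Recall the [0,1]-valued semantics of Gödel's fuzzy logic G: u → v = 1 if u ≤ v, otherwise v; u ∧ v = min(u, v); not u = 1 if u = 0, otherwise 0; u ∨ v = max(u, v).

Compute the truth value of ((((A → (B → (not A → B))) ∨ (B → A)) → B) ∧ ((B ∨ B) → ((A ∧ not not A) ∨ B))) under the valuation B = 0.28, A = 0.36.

not A: Gödel ¬ of 0.36 = 0 (operand ≠ 0)
(not A → B): 0 ≤ 0.28, so result = 1
(B → (not A → B)): 0.28 ≤ 1, so result = 1
(A → (B → (not A → B))): 0.36 ≤ 1, so result = 1
(B → A): 0.28 ≤ 0.36, so result = 1
((A → (B → (not A → B))) ∨ (B → A)) = max(1, 1) = 1
(((A → (B → (not A → B))) ∨ (B → A)) → B): 1 > 0.28, so result = 0.28
(B ∨ B) = max(0.28, 0.28) = 0.28
not A: Gödel ¬ of 0.36 = 0 (operand ≠ 0)
not not A: Gödel ¬ of 0 = 1 (operand is 0)
(A ∧ not not A) = min(0.36, 1) = 0.36
((A ∧ not not A) ∨ B) = max(0.36, 0.28) = 0.36
((B ∨ B) → ((A ∧ not not A) ∨ B)): 0.28 ≤ 0.36, so result = 1
((((A → (B → (not A → B))) ∨ (B → A)) → B) ∧ ((B ∨ B) → ((A ∧ not not A) ∨ B))) = min(0.28, 1) = 0.28

0.28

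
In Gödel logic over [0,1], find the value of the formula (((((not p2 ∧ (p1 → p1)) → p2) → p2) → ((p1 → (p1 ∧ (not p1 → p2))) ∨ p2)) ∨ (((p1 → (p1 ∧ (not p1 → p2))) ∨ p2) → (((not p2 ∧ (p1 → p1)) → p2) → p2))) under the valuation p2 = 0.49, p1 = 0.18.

1.00

not p2: Gödel ¬ of 0.49 = 0 (operand ≠ 0)
(p1 → p1): 0.18 ≤ 0.18, so result = 1
(not p2 ∧ (p1 → p1)) = min(0, 1) = 0
((not p2 ∧ (p1 → p1)) → p2): 0 ≤ 0.49, so result = 1
(((not p2 ∧ (p1 → p1)) → p2) → p2): 1 > 0.49, so result = 0.49
not p1: Gödel ¬ of 0.18 = 0 (operand ≠ 0)
(not p1 → p2): 0 ≤ 0.49, so result = 1
(p1 ∧ (not p1 → p2)) = min(0.18, 1) = 0.18
(p1 → (p1 ∧ (not p1 → p2))): 0.18 ≤ 0.18, so result = 1
((p1 → (p1 ∧ (not p1 → p2))) ∨ p2) = max(1, 0.49) = 1
((((not p2 ∧ (p1 → p1)) → p2) → p2) → ((p1 → (p1 ∧ (not p1 → p2))) ∨ p2)): 0.49 ≤ 1, so result = 1
not p1: Gödel ¬ of 0.18 = 0 (operand ≠ 0)
(not p1 → p2): 0 ≤ 0.49, so result = 1
(p1 ∧ (not p1 → p2)) = min(0.18, 1) = 0.18
(p1 → (p1 ∧ (not p1 → p2))): 0.18 ≤ 0.18, so result = 1
((p1 → (p1 ∧ (not p1 → p2))) ∨ p2) = max(1, 0.49) = 1
not p2: Gödel ¬ of 0.49 = 0 (operand ≠ 0)
(p1 → p1): 0.18 ≤ 0.18, so result = 1
(not p2 ∧ (p1 → p1)) = min(0, 1) = 0
((not p2 ∧ (p1 → p1)) → p2): 0 ≤ 0.49, so result = 1
(((not p2 ∧ (p1 → p1)) → p2) → p2): 1 > 0.49, so result = 0.49
(((p1 → (p1 ∧ (not p1 → p2))) ∨ p2) → (((not p2 ∧ (p1 → p1)) → p2) → p2)): 1 > 0.49, so result = 0.49
(((((not p2 ∧ (p1 → p1)) → p2) → p2) → ((p1 → (p1 ∧ (not p1 → p2))) ∨ p2)) ∨ (((p1 → (p1 ∧ (not p1 → p2))) ∨ p2) → (((not p2 ∧ (p1 → p1)) → p2) → p2))) = max(1, 0.49) = 1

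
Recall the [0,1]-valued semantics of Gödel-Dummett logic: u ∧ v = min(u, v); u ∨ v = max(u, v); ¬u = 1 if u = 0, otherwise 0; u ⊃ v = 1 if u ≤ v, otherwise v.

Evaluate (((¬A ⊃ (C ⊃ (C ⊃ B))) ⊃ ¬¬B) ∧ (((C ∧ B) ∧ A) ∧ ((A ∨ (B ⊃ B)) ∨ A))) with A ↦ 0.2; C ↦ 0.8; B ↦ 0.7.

0.20

¬A: Gödel ¬ of 0.2 = 0 (operand ≠ 0)
(C ⊃ B): 0.8 > 0.7, so result = 0.7
(C ⊃ (C ⊃ B)): 0.8 > 0.7, so result = 0.7
(¬A ⊃ (C ⊃ (C ⊃ B))): 0 ≤ 0.7, so result = 1
¬B: Gödel ¬ of 0.7 = 0 (operand ≠ 0)
¬¬B: Gödel ¬ of 0 = 1 (operand is 0)
((¬A ⊃ (C ⊃ (C ⊃ B))) ⊃ ¬¬B): 1 ≤ 1, so result = 1
(C ∧ B) = min(0.8, 0.7) = 0.7
((C ∧ B) ∧ A) = min(0.7, 0.2) = 0.2
(B ⊃ B): 0.7 ≤ 0.7, so result = 1
(A ∨ (B ⊃ B)) = max(0.2, 1) = 1
((A ∨ (B ⊃ B)) ∨ A) = max(1, 0.2) = 1
(((C ∧ B) ∧ A) ∧ ((A ∨ (B ⊃ B)) ∨ A)) = min(0.2, 1) = 0.2
(((¬A ⊃ (C ⊃ (C ⊃ B))) ⊃ ¬¬B) ∧ (((C ∧ B) ∧ A) ∧ ((A ∨ (B ⊃ B)) ∨ A))) = min(1, 0.2) = 0.2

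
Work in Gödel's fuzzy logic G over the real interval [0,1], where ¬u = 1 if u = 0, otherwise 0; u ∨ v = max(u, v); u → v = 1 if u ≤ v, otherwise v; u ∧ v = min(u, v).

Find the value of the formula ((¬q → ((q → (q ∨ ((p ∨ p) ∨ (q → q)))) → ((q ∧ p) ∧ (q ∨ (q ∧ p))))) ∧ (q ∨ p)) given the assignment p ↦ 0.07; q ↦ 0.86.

0.86

¬q: Gödel ¬ of 0.86 = 0 (operand ≠ 0)
(p ∨ p) = max(0.07, 0.07) = 0.07
(q → q): 0.86 ≤ 0.86, so result = 1
((p ∨ p) ∨ (q → q)) = max(0.07, 1) = 1
(q ∨ ((p ∨ p) ∨ (q → q))) = max(0.86, 1) = 1
(q → (q ∨ ((p ∨ p) ∨ (q → q)))): 0.86 ≤ 1, so result = 1
(q ∧ p) = min(0.86, 0.07) = 0.07
(q ∧ p) = min(0.86, 0.07) = 0.07
(q ∨ (q ∧ p)) = max(0.86, 0.07) = 0.86
((q ∧ p) ∧ (q ∨ (q ∧ p))) = min(0.07, 0.86) = 0.07
((q → (q ∨ ((p ∨ p) ∨ (q → q)))) → ((q ∧ p) ∧ (q ∨ (q ∧ p)))): 1 > 0.07, so result = 0.07
(¬q → ((q → (q ∨ ((p ∨ p) ∨ (q → q)))) → ((q ∧ p) ∧ (q ∨ (q ∧ p))))): 0 ≤ 0.07, so result = 1
(q ∨ p) = max(0.86, 0.07) = 0.86
((¬q → ((q → (q ∨ ((p ∨ p) ∨ (q → q)))) → ((q ∧ p) ∧ (q ∨ (q ∧ p))))) ∧ (q ∨ p)) = min(1, 0.86) = 0.86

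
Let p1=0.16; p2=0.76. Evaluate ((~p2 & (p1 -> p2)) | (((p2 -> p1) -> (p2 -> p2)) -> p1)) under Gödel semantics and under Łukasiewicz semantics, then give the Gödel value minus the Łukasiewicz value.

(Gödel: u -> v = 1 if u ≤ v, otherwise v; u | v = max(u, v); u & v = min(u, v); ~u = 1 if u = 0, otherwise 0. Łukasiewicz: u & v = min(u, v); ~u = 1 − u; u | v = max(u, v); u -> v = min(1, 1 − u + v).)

-0.08

Gödel evaluation:
  ~p2: Gödel ¬ of 0.76 = 0 (operand ≠ 0)
  (p1 -> p2): 0.16 ≤ 0.76, so result = 1
  (~p2 & (p1 -> p2)) = min(0, 1) = 0
  (p2 -> p1): 0.76 > 0.16, so result = 0.16
  (p2 -> p2): 0.76 ≤ 0.76, so result = 1
  ((p2 -> p1) -> (p2 -> p2)): 0.16 ≤ 1, so result = 1
  (((p2 -> p1) -> (p2 -> p2)) -> p1): 1 > 0.16, so result = 0.16
  ((~p2 & (p1 -> p2)) | (((p2 -> p1) -> (p2 -> p2)) -> p1)) = max(0, 0.16) = 0.16
  Gödel value = 0.16
Łukasiewicz evaluation:
  ~p2: Łukasiewicz ¬ gives 1 − 0.76 = 0.24
  (p1 -> p2): min(1, 1 − 0.16 + 0.76) = 1
  (~p2 & (p1 -> p2)) = min(0.24, 1) = 0.24
  (p2 -> p1): min(1, 1 − 0.76 + 0.16) = 0.4
  (p2 -> p2): min(1, 1 − 0.76 + 0.76) = 1
  ((p2 -> p1) -> (p2 -> p2)): min(1, 1 − 0.4 + 1) = 1
  (((p2 -> p1) -> (p2 -> p2)) -> p1): min(1, 1 − 1 + 0.16) = 0.16
  ((~p2 & (p1 -> p2)) | (((p2 -> p1) -> (p2 -> p2)) -> p1)) = max(0.24, 0.16) = 0.24
  Łukasiewicz value = 0.24
Difference: 0.16 − 0.24 = -0.08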